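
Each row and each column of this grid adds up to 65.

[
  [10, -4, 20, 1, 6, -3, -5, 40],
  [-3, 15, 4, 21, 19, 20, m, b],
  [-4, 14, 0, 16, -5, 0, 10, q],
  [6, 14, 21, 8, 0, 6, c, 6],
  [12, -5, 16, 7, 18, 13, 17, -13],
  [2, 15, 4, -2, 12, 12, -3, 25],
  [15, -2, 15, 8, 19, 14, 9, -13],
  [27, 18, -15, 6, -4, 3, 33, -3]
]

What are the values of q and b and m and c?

q = 34, b = -11, m = 0, c = 4

Row 3: -4 + 14 + 0 + 16 − 5 + 0 + 10 = 31, so its missing entry is 65 − 31 = 34.
Column 8: 40 + 34 + 6 − 13 + 25 − 13 − 3 = 76, so its missing entry is 65 − 76 = -11.
Row 2: -3 + 15 + 4 + 21 + 19 + 20 − 11 = 65, so its missing entry is 65 − 65 = 0.
Row 4: 6 + 14 + 21 + 8 + 0 + 6 + 6 = 61, so its missing entry is 65 − 61 = 4.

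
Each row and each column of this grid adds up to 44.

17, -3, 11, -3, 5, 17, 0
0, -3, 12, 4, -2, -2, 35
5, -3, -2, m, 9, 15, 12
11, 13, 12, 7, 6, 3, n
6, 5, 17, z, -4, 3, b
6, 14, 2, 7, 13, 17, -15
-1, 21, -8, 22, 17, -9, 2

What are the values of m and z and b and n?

m = 8, z = -1, b = 18, n = -8

Row 3: 5 − 3 − 2 + 9 + 15 + 12 = 36, so its missing entry is 44 − 36 = 8.
Row 4: 11 + 13 + 12 + 7 + 6 + 3 = 52, so its missing entry is 44 − 52 = -8.
Column 7: 0 + 35 + 12 − 8 − 15 + 2 = 26, so its missing entry is 44 − 26 = 18.
Row 5: 6 + 5 + 17 − 4 + 3 + 18 = 45, so its missing entry is 44 − 45 = -1.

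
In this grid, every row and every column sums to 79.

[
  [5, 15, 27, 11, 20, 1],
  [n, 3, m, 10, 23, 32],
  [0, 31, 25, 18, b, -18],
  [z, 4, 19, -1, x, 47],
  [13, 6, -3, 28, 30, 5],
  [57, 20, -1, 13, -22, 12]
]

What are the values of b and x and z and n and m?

The known cells in row 3 total 56, leaving 79 − 56 = 23 for the blank.
The known cells in column 3 total 67, leaving 79 − 67 = 12 for the blank.
The known cells in column 5 total 74, leaving 79 − 74 = 5 for the blank.
The known cells in row 4 total 74, leaving 79 − 74 = 5 for the blank.
The known cells in row 2 total 80, leaving 79 − 80 = -1 for the blank.

b = 23, x = 5, z = 5, n = -1, m = 12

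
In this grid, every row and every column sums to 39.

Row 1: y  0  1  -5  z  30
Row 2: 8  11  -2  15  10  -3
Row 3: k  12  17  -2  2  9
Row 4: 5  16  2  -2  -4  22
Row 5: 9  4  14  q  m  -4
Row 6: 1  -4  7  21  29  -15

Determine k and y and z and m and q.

Column 4: -5 + 15 − 2 − 2 + 21 = 27, so its missing entry is 39 − 27 = 12.
Row 5: 9 + 4 + 14 + 12 − 4 = 35, so its missing entry is 39 − 35 = 4.
Column 5: 10 + 2 − 4 + 4 + 29 = 41, so its missing entry is 39 − 41 = -2.
Row 1: 0 + 1 − 5 − 2 + 30 = 24, so its missing entry is 39 − 24 = 15.
Row 3: 12 + 17 − 2 + 2 + 9 = 38, so its missing entry is 39 − 38 = 1.

k = 1, y = 15, z = -2, m = 4, q = 12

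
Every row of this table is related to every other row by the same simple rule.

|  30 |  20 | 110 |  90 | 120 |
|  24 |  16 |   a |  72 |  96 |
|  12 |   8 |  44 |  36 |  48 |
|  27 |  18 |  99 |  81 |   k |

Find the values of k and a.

k = 108, a = 88

Each row is a constant multiple of every other row — this is a multiplication table with the headers hidden.
Row 4 is 18/20 = 9/10 times row 1, so its entry in column 5 is 120 × 9/10 = 108.
Row 2 is 16/20 = 4/5 times row 1, so its entry in column 3 is 110 × 4/5 = 88.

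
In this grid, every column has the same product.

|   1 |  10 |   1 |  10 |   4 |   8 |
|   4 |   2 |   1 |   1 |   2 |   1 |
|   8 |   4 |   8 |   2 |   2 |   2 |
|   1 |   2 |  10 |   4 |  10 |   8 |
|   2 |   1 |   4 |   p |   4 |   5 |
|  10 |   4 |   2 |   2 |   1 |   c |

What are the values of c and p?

Columns 1 and 2 each multiply to 640, so every column has product 640.
Column 6: 8×1×2×8×5 = 640, so the missing entry is 640 ÷ 640 = 1.
Column 4: 10×1×2×4×2 = 160, so the missing entry is 640 ÷ 160 = 4.

c = 1, p = 4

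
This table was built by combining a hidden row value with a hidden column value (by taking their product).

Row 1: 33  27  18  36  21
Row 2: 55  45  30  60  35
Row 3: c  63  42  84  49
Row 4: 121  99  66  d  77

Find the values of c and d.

c = 77, d = 132

Each row is a constant multiple of every other row — this is a multiplication table with the headers hidden.
Row 3 is 42/18 = 7/3 times row 1, so its entry in column 1 is 33 × 7/3 = 77.
Row 4 is 66/18 = 11/3 times row 1, so its entry in column 4 is 36 × 11/3 = 132.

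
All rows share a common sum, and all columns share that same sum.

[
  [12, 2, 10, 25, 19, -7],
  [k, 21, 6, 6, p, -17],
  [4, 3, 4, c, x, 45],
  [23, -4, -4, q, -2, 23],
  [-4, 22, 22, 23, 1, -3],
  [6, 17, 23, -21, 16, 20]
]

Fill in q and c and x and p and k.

Rows 1 and 5 both sum to 61, so that's the common total.
Row 4 has 23 − 4 − 4 − 2 + 23 = 36; the blank must be 61 − 36 = 25.
Column 4 has 25 + 6 + 25 + 23 − 21 = 58; the blank must be 61 − 58 = 3.
Row 3 has 4 + 3 + 4 + 3 + 45 = 59; the blank must be 61 − 59 = 2.
Column 5 has 19 + 2 − 2 + 1 + 16 = 36; the blank must be 61 − 36 = 25.
Row 2 has 21 + 6 + 6 + 25 − 17 = 41; the blank must be 61 − 41 = 20.

q = 25, c = 3, x = 2, p = 25, k = 20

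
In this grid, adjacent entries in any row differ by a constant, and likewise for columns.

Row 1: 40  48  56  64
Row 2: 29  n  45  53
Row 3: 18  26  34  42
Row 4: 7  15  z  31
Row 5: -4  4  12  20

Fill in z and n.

z = 23, n = 37

Along each row the entries change by 8 per step; down each column they change by -11.
Row 4: from 7 at column 1, stepping by 8 to column 3 gives 23.
Row 2: from 29 at column 1, stepping by 8 to column 2 gives 37.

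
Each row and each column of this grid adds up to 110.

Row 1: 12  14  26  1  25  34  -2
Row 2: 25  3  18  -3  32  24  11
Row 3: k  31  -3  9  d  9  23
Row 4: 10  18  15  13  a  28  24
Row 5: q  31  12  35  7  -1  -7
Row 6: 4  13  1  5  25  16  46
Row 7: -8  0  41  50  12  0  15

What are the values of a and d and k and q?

a = 2, d = 7, k = 34, q = 33

The known cells in row 5 total 77, leaving 110 − 77 = 33 for the blank.
The known cells in column 1 total 76, leaving 110 − 76 = 34 for the blank.
The known cells in row 3 total 103, leaving 110 − 103 = 7 for the blank.
The known cells in row 4 total 108, leaving 110 − 108 = 2 for the blank.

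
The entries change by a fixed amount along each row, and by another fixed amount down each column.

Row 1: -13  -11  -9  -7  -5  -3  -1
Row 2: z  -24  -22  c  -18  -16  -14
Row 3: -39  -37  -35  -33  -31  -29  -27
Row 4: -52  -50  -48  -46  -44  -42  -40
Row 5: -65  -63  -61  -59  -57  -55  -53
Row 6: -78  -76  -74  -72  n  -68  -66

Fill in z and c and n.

z = -26, c = -20, n = -70

Along each row the entries change by 2 per step; down each column they change by -13.
Row 2: from -24 at column 2, stepping by 2 to column 1 gives -26.
Row 2: from -24 at column 2, stepping by 2 to column 4 gives -20.
Row 6: from -78 at column 1, stepping by 2 to column 5 gives -70.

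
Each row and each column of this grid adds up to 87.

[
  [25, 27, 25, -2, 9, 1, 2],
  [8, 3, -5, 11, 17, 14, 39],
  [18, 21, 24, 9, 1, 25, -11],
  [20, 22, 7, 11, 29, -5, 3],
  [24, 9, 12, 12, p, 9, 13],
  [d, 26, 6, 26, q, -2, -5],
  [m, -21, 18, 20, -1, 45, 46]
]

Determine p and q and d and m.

p = 8, q = 24, d = 12, m = -20

The known cells in row 5 total 79, leaving 87 − 79 = 8 for the blank.
The known cells in column 5 total 63, leaving 87 − 63 = 24 for the blank.
The known cells in row 6 total 75, leaving 87 − 75 = 12 for the blank.
The known cells in row 7 total 107, leaving 87 − 107 = -20 for the blank.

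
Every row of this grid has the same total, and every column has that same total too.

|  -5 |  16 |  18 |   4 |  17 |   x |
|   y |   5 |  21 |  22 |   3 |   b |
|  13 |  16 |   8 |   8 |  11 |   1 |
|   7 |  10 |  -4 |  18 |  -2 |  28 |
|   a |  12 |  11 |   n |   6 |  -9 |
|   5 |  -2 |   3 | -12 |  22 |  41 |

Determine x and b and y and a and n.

Rows 3 and 4 both sum to 57, so that's the common total.
Column 4 has 4 + 22 + 8 + 18 − 12 = 40; the blank must be 57 − 40 = 17.
Row 5 has 12 + 11 + 17 + 6 − 9 = 37; the blank must be 57 − 37 = 20.
Row 1 has -5 + 16 + 18 + 4 + 17 = 50; the blank must be 57 − 50 = 7.
Column 6 has 7 + 1 + 28 − 9 + 41 = 68; the blank must be 57 − 68 = -11.
Row 2 has 5 + 21 + 22 + 3 − 11 = 40; the blank must be 57 − 40 = 17.

x = 7, b = -11, y = 17, a = 20, n = 17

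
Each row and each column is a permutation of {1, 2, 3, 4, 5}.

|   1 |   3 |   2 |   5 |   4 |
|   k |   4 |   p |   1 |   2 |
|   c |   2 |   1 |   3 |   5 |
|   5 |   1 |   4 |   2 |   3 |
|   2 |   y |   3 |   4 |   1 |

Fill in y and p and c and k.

At (row 2, col 3): column 3 already has {1, 2, 3, 4}, so the value is 5.
At (row 2, col 1): row 2 already has {1, 2, 4, 5}, so the value is 3.
For row 3, column 1: row 3 already has {1, 2, 3, 5}; that leaves 4.
At (row 5, col 2): row 5 already has {1, 2, 3, 4}, so the value is 5.

y = 5, p = 5, c = 4, k = 3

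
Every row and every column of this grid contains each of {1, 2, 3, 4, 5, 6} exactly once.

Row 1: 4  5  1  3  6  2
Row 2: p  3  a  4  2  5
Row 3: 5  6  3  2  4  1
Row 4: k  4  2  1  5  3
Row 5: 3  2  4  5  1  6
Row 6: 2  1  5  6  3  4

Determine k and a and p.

k = 6, a = 6, p = 1

Cell (2,3): column 3 already has {1, 2, 3, 4, 5} → 6.
At (row 2, col 1): row 2 already has {2, 3, 4, 5, 6}, so the value is 1.
For row 4, column 1: row 4 already has {1, 2, 3, 4, 5}; that leaves 6.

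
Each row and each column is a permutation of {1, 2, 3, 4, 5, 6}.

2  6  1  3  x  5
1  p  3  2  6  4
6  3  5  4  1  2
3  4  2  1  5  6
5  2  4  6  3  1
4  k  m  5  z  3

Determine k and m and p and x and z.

For row 1, column 5: row 1 already has {1, 2, 3, 5, 6}; that leaves 4.
At (row 2, col 2): row 2 already has {1, 2, 3, 4, 6}, so the value is 5.
At (row 6, col 5): column 5 already has {1, 3, 4, 5, 6}, so the value is 2.
At (row 6, col 2): column 2 already has {2, 3, 4, 5, 6}, so the value is 1.
Cell (6,3): row 6 already has {1, 2, 3, 4, 5} → 6.

k = 1, m = 6, p = 5, x = 4, z = 2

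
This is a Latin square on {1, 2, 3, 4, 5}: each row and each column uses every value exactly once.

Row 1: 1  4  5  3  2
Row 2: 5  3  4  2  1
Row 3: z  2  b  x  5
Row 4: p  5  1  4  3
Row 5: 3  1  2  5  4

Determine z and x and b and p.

z = 4, x = 1, b = 3, p = 2

Cell (3,4): column 4 already has {2, 3, 4, 5} → 1.
For row 3, column 3: column 3 already has {1, 2, 4, 5}; that leaves 3.
For row 3, column 1: row 3 already has {1, 2, 3, 5}; that leaves 4.
Cell (4,1): row 4 already has {1, 3, 4, 5} → 2.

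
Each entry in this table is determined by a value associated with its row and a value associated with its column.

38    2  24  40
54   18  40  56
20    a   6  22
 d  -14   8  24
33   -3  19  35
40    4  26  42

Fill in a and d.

a = -16, d = 22

The difference between any two rows is the same in every column — this is an addition table with the headers hidden.
Row 3 minus row 1 is 6 − 24 = -18, so its entry in column 2 is 2 + (-18) = -16.
Row 4 minus row 1 is 8 − 24 = -16, so its entry in column 1 is 38 + (-16) = 22.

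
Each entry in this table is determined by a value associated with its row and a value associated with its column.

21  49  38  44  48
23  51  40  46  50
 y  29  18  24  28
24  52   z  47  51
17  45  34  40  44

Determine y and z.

y = 1, z = 41

The difference between any two rows is the same in every column — this is an addition table with the headers hidden.
Row 3 minus row 1 is 29 − 49 = -20, so its entry in column 1 is 21 + (-20) = 1.
Row 4 minus row 1 is 52 − 49 = 3, so its entry in column 3 is 38 + 3 = 41.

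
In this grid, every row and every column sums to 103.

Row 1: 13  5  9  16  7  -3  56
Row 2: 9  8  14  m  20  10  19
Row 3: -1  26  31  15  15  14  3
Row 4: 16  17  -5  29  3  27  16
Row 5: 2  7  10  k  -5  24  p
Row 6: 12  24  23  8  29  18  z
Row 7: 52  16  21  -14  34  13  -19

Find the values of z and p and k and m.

The known cells in row 2 total 80, leaving 103 − 80 = 23 for the blank.
The known cells in row 6 total 114, leaving 103 − 114 = -11 for the blank.
The known cells in column 7 total 64, leaving 103 − 64 = 39 for the blank.
The known cells in row 5 total 77, leaving 103 − 77 = 26 for the blank.

z = -11, p = 39, k = 26, m = 23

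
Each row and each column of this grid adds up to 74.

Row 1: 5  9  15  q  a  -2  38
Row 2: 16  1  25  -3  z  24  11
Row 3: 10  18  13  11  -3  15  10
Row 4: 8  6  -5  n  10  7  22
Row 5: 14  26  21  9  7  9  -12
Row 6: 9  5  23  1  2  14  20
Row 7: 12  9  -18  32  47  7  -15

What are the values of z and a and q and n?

Row 4: 8 + 6 − 5 + 10 + 7 + 22 = 48, so its missing entry is 74 − 48 = 26.
Column 4: -3 + 11 + 26 + 9 + 1 + 32 = 76, so its missing entry is 74 − 76 = -2.
Row 1: 5 + 9 + 15 − 2 − 2 + 38 = 63, so its missing entry is 74 − 63 = 11.
Row 2: 16 + 1 + 25 − 3 + 24 + 11 = 74, so its missing entry is 74 − 74 = 0.

z = 0, a = 11, q = -2, n = 26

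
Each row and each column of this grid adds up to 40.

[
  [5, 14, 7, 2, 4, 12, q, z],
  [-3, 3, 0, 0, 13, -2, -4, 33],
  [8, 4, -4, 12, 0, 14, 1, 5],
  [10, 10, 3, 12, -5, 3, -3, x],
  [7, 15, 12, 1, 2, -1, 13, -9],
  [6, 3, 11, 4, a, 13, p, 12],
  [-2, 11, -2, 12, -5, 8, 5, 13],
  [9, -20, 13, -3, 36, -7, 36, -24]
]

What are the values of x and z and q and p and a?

x = 10, z = 0, q = -4, p = -4, a = -5

Row 4: 10 + 10 + 3 + 12 − 5 + 3 − 3 = 30, so its missing entry is 40 − 30 = 10.
Column 8: 33 + 5 + 10 − 9 + 12 + 13 − 24 = 40, so its missing entry is 40 − 40 = 0.
Column 5: 4 + 13 + 0 − 5 + 2 − 5 + 36 = 45, so its missing entry is 40 − 45 = -5.
Row 1: 5 + 14 + 7 + 2 + 4 + 12 + 0 = 44, so its missing entry is 40 − 44 = -4.
Row 6: 6 + 3 + 11 + 4 − 5 + 13 + 12 = 44, so its missing entry is 40 − 44 = -4.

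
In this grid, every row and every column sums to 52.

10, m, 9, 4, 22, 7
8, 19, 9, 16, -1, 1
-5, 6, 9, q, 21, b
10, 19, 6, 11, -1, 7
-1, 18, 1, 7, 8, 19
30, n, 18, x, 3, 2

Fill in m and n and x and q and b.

Row 1 has 10 + 9 + 4 + 22 + 7 = 52; the blank must be 52 − 52 = 0.
Column 2 has 0 + 19 + 6 + 19 + 18 = 62; the blank must be 52 − 62 = -10.
Row 6 has 30 − 10 + 18 + 3 + 2 = 43; the blank must be 52 − 43 = 9.
Column 4 has 4 + 16 + 11 + 7 + 9 = 47; the blank must be 52 − 47 = 5.
Row 3 has -5 + 6 + 9 + 5 + 21 = 36; the blank must be 52 − 36 = 16.

m = 0, n = -10, x = 9, q = 5, b = 16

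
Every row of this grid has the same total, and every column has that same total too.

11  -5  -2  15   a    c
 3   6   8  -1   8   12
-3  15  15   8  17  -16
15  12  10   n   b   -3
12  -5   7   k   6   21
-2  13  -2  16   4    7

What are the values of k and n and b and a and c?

k = -5, n = 3, b = -1, a = 2, c = 15

Rows 2 and 3 both sum to 36, so that's the common total.
The known cells in row 5 total 41, leaving 36 − 41 = -5 for the blank.
The known cells in column 4 total 33, leaving 36 − 33 = 3 for the blank.
The known cells in row 4 total 37, leaving 36 − 37 = -1 for the blank.
The known cells in column 5 total 34, leaving 36 − 34 = 2 for the blank.
The known cells in row 1 total 21, leaving 36 − 21 = 15 for the blank.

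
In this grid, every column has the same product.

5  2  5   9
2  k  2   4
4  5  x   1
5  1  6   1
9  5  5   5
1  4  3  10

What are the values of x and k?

x = 2, k = 9

Columns 1 and 4 each multiply to 1800, so every column has product 1800.
Column 3: 5×2×6×5×3 = 900, so the missing entry is 1800 ÷ 900 = 2.
Column 2: 2×5×1×5×4 = 200, so the missing entry is 1800 ÷ 200 = 9.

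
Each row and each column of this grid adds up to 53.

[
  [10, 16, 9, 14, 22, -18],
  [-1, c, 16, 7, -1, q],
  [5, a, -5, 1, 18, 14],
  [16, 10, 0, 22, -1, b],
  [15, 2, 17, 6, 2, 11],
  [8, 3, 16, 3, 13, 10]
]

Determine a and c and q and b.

Row 3: 5 − 5 + 1 + 18 + 14 = 33, so its missing entry is 53 − 33 = 20.
Column 2: 16 + 20 + 10 + 2 + 3 = 51, so its missing entry is 53 − 51 = 2.
Row 4: 16 + 10 + 0 + 22 − 1 = 47, so its missing entry is 53 − 47 = 6.
Row 2: -1 + 2 + 16 + 7 − 1 = 23, so its missing entry is 53 − 23 = 30.

a = 20, c = 2, q = 30, b = 6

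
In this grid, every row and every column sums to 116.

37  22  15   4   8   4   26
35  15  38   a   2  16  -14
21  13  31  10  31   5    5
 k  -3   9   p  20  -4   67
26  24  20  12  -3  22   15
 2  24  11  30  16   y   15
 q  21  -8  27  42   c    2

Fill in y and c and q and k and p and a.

y = 18, c = 55, q = -23, k = 18, p = 9, a = 24

Row 6 has 2 + 24 + 11 + 30 + 16 + 15 = 98; the blank must be 116 − 98 = 18.
Column 6 has 4 + 16 + 5 − 4 + 22 + 18 = 61; the blank must be 116 − 61 = 55.
Row 7 has 21 − 8 + 27 + 42 + 55 + 2 = 139; the blank must be 116 − 139 = -23.
Column 1 has 37 + 35 + 21 + 26 + 2 − 23 = 98; the blank must be 116 − 98 = 18.
Row 4 has 18 − 3 + 9 + 20 − 4 + 67 = 107; the blank must be 116 − 107 = 9.
Row 2 has 35 + 15 + 38 + 2 + 16 − 14 = 92; the blank must be 116 − 92 = 24.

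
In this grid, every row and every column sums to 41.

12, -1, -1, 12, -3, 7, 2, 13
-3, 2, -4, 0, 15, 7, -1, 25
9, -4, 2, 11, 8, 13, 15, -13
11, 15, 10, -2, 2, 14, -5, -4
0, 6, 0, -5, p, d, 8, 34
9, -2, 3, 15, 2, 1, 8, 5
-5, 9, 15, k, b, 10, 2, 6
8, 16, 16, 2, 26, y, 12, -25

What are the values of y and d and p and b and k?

y = -14, d = 3, p = -5, b = -4, k = 8

Row 8 has 8 + 16 + 16 + 2 + 26 + 12 − 25 = 55; the blank must be 41 − 55 = -14.
Column 6 has 7 + 7 + 13 + 14 + 1 + 10 − 14 = 38; the blank must be 41 − 38 = 3.
Row 5 has 0 + 6 + 0 − 5 + 3 + 8 + 34 = 46; the blank must be 41 − 46 = -5.
Column 5 has -3 + 15 + 8 + 2 − 5 + 2 + 26 = 45; the blank must be 41 − 45 = -4.
Row 7 has -5 + 9 + 15 − 4 + 10 + 2 + 6 = 33; the blank must be 41 − 33 = 8.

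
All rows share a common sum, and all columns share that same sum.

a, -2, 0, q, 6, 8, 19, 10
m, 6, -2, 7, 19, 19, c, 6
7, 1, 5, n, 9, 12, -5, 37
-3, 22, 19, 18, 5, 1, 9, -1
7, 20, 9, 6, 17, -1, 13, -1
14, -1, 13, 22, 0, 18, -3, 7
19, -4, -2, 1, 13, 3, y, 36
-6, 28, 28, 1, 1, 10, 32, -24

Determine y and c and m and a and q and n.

y = 4, c = 1, m = 14, a = 18, q = 11, n = 4

Rows 4 and 5 both sum to 70, so that's the common total.
The known cells in row 3 total 66, leaving 70 − 66 = 4 for the blank.
The known cells in column 4 total 59, leaving 70 − 59 = 11 for the blank.
The known cells in row 1 total 52, leaving 70 − 52 = 18 for the blank.
The known cells in column 1 total 56, leaving 70 − 56 = 14 for the blank.
The known cells in row 7 total 66, leaving 70 − 66 = 4 for the blank.
The known cells in row 2 total 69, leaving 70 − 69 = 1 for the blank.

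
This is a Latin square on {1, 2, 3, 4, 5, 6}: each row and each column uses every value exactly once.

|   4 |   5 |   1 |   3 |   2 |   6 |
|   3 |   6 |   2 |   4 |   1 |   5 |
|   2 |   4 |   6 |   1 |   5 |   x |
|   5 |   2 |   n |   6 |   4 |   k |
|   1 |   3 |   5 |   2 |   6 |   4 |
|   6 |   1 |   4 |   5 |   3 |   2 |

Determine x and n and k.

x = 3, n = 3, k = 1

At (row 4, col 3): column 3 already has {1, 2, 4, 5, 6}, so the value is 3.
For row 3, column 6: row 3 already has {1, 2, 4, 5, 6}; that leaves 3.
Cell (4,6): row 4 already has {2, 3, 4, 5, 6} → 1.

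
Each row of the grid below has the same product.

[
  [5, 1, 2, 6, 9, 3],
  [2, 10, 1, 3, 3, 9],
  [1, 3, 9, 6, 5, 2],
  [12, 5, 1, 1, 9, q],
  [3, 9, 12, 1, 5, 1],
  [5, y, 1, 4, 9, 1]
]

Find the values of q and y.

Rows 1 and 5 each multiply to 1620, so every row has product 1620.
Row 4: 12×5×1×1×9 = 540, so the missing entry is 1620 ÷ 540 = 3.
Row 6: 5×1×4×9×1 = 180, so the missing entry is 1620 ÷ 180 = 9.

q = 3, y = 9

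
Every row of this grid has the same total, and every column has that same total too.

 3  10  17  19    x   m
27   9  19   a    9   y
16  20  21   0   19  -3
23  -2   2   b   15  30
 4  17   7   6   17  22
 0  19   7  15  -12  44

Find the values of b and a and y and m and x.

b = 5, a = 28, y = -19, m = -1, x = 25

Rows 3 and 5 both sum to 73, so that's the common total.
The known cells in column 5 total 48, leaving 73 − 48 = 25 for the blank.
The known cells in row 4 total 68, leaving 73 − 68 = 5 for the blank.
The known cells in row 1 total 74, leaving 73 − 74 = -1 for the blank.
The known cells in column 6 total 92, leaving 73 − 92 = -19 for the blank.
The known cells in row 2 total 45, leaving 73 − 45 = 28 for the blank.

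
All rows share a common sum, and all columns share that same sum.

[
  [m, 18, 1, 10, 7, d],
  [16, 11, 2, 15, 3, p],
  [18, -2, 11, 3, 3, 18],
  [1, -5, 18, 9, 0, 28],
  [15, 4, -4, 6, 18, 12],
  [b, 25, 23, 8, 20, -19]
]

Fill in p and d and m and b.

Rows 3 and 4 both sum to 51, so that's the common total.
The known cells in row 6 total 57, leaving 51 − 57 = -6 for the blank.
The known cells in column 1 total 44, leaving 51 − 44 = 7 for the blank.
The known cells in row 1 total 43, leaving 51 − 43 = 8 for the blank.
The known cells in row 2 total 47, leaving 51 − 47 = 4 for the blank.

p = 4, d = 8, m = 7, b = -6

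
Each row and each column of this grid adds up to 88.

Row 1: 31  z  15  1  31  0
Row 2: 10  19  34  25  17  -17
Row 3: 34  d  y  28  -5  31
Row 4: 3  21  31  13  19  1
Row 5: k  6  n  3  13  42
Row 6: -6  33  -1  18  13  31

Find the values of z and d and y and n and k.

z = 10, d = -1, y = 1, n = 8, k = 16

Row 1: 31 + 15 + 1 + 31 + 0 = 78, so its missing entry is 88 − 78 = 10.
Column 1: 31 + 10 + 34 + 3 − 6 = 72, so its missing entry is 88 − 72 = 16.
Column 2: 10 + 19 + 21 + 6 + 33 = 89, so its missing entry is 88 − 89 = -1.
Row 5: 16 + 6 + 3 + 13 + 42 = 80, so its missing entry is 88 − 80 = 8.
Row 3: 34 − 1 + 28 − 5 + 31 = 87, so its missing entry is 88 − 87 = 1.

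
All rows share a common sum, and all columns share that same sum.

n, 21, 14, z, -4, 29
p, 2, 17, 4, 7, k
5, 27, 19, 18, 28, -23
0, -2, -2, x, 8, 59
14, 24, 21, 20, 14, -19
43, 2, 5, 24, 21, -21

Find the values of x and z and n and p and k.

x = 11, z = -3, n = 17, p = -5, k = 49

Rows 3 and 5 both sum to 74, so that's the common total.
Column 6 has 29 − 23 + 59 − 19 − 21 = 25; the blank must be 74 − 25 = 49.
Row 4 has 0 − 2 − 2 + 8 + 59 = 63; the blank must be 74 − 63 = 11.
Column 4 has 4 + 18 + 11 + 20 + 24 = 77; the blank must be 74 − 77 = -3.
Row 1 has 21 + 14 − 3 − 4 + 29 = 57; the blank must be 74 − 57 = 17.
Row 2 has 2 + 17 + 4 + 7 + 49 = 79; the blank must be 74 − 79 = -5.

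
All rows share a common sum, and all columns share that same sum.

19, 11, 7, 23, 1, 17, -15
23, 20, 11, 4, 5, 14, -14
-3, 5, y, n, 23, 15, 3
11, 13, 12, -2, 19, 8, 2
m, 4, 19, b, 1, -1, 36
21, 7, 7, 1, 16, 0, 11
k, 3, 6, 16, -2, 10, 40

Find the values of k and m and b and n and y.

k = -10, m = 2, b = 2, n = 19, y = 1

Rows 1 and 2 both sum to 63, so that's the common total.
The known cells in row 7 total 73, leaving 63 − 73 = -10 for the blank.
The known cells in column 1 total 61, leaving 63 − 61 = 2 for the blank.
The known cells in row 5 total 61, leaving 63 − 61 = 2 for the blank.
The known cells in column 4 total 44, leaving 63 − 44 = 19 for the blank.
The known cells in row 3 total 62, leaving 63 − 62 = 1 for the blank.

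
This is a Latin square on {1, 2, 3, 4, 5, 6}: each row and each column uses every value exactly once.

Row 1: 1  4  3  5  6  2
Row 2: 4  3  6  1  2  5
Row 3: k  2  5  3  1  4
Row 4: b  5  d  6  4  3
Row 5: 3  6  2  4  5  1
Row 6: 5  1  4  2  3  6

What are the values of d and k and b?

At (row 4, col 3): column 3 already has {2, 3, 4, 5, 6}, so the value is 1.
For row 3, column 1: row 3 already has {1, 2, 3, 4, 5}; that leaves 6.
Cell (4,1): row 4 already has {1, 3, 4, 5, 6} → 2.

d = 1, k = 6, b = 2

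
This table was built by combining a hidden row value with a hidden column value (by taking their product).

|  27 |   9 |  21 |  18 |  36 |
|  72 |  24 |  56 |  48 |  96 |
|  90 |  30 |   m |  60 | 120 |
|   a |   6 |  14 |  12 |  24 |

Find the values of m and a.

Each row is a constant multiple of every other row — this is a multiplication table with the headers hidden.
Row 3 is 30/9 = 10/3 times row 1, so its entry in column 3 is 21 × 10/3 = 70.
Row 4 is 6/9 = 2/3 times row 1, so its entry in column 1 is 27 × 2/3 = 18.

m = 70, a = 18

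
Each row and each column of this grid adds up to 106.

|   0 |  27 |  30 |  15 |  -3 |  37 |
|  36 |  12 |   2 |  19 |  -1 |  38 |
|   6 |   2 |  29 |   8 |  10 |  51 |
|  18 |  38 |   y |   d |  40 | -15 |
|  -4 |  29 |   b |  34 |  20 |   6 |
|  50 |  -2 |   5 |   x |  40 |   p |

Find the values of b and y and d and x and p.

b = 21, y = 19, d = 6, x = 24, p = -11

The known cells in column 6 total 117, leaving 106 − 117 = -11 for the blank.
The known cells in row 5 total 85, leaving 106 − 85 = 21 for the blank.
The known cells in row 6 total 82, leaving 106 − 82 = 24 for the blank.
The known cells in column 4 total 100, leaving 106 − 100 = 6 for the blank.
The known cells in row 4 total 87, leaving 106 − 87 = 19 for the blank.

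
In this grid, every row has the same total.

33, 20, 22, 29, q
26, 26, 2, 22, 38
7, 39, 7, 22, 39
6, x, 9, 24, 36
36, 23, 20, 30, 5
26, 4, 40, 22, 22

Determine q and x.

Rows 3 and 5 both add up to 114, so every row sums to 114.
Row 1: 33 + 20 + 22 + 29 = 104, so the missing entry is 114 − 104 = 10.
Row 4: 6 + 9 + 24 + 36 = 75, so the missing entry is 114 − 75 = 39.

q = 10, x = 39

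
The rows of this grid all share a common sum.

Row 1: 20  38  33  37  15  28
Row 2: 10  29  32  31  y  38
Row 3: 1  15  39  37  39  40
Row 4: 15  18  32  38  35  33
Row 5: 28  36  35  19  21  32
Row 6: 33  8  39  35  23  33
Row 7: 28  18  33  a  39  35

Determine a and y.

a = 18, y = 31

Row 4 sums to 171 and so does row 6; that's the common total.
In row 7 the known cells total 153, leaving 171 − 153 = 18.
In row 2 the known cells total 140, leaving 171 − 140 = 31.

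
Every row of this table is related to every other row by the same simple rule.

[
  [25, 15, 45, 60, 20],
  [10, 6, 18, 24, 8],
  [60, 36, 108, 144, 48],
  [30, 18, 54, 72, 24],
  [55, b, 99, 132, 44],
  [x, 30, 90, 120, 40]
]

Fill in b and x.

b = 33, x = 50

Each row is a constant multiple of every other row — this is a multiplication table with the headers hidden.
Row 5 is 132/60 = 11/5 times row 1, so its entry in column 2 is 15 × 11/5 = 33.
Row 6 is 120/60 = 2/1 times row 1, so its entry in column 1 is 25 × 2/1 = 50.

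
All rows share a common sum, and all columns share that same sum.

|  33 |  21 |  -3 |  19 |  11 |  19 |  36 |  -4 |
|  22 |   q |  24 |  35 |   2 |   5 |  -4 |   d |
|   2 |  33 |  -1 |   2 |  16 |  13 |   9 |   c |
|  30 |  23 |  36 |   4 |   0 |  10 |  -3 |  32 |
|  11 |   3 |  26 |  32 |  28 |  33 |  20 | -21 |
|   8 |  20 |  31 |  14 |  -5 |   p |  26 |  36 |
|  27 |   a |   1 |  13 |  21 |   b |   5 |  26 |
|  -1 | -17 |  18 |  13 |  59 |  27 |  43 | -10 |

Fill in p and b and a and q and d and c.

p = 2, b = 23, a = 16, q = 33, d = 15, c = 58

Rows 1 and 4 both sum to 132, so that's the common total.
Row 6 has 8 + 20 + 31 + 14 − 5 + 26 + 36 = 130; the blank must be 132 − 130 = 2.
Column 6 has 19 + 5 + 13 + 10 + 33 + 2 + 27 = 109; the blank must be 132 − 109 = 23.
Row 3 has 2 + 33 − 1 + 2 + 16 + 13 + 9 = 74; the blank must be 132 − 74 = 58.
Row 7 has 27 + 1 + 13 + 21 + 23 + 5 + 26 = 116; the blank must be 132 − 116 = 16.
Column 2 has 21 + 33 + 23 + 3 + 20 + 16 − 17 = 99; the blank must be 132 − 99 = 33.
Row 2 has 22 + 33 + 24 + 35 + 2 + 5 − 4 = 117; the blank must be 132 − 117 = 15.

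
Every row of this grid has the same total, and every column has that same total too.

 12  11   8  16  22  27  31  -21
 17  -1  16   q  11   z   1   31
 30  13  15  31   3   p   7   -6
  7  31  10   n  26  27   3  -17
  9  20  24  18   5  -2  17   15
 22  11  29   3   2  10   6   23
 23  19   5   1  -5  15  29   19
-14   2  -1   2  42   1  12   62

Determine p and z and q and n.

p = 13, z = 15, q = 16, n = 19

Rows 1 and 5 both sum to 106, so that's the common total.
Row 3 has 30 + 13 + 15 + 31 + 3 + 7 − 6 = 93; the blank must be 106 − 93 = 13.
Row 4 has 7 + 31 + 10 + 26 + 27 + 3 − 17 = 87; the blank must be 106 − 87 = 19.
Column 4 has 16 + 31 + 19 + 18 + 3 + 1 + 2 = 90; the blank must be 106 − 90 = 16.
Row 2 has 17 − 1 + 16 + 16 + 11 + 1 + 31 = 91; the blank must be 106 − 91 = 15.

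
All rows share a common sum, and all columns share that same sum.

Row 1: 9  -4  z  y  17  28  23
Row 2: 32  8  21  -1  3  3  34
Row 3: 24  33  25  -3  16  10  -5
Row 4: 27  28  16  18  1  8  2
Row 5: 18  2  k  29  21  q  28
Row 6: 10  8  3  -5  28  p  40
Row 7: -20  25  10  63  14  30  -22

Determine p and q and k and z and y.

p = 16, q = 5, k = -3, z = 28, y = -1

Rows 2 and 3 both sum to 100, so that's the common total.
Row 6: 10 + 8 + 3 − 5 + 28 + 40 = 84, so its missing entry is 100 − 84 = 16.
Column 4: -1 − 3 + 18 + 29 − 5 + 63 = 101, so its missing entry is 100 − 101 = -1.
Column 6: 28 + 3 + 10 + 8 + 16 + 30 = 95, so its missing entry is 100 − 95 = 5.
Row 5: 18 + 2 + 29 + 21 + 5 + 28 = 103, so its missing entry is 100 − 103 = -3.
Row 1: 9 − 4 − 1 + 17 + 28 + 23 = 72, so its missing entry is 100 − 72 = 28.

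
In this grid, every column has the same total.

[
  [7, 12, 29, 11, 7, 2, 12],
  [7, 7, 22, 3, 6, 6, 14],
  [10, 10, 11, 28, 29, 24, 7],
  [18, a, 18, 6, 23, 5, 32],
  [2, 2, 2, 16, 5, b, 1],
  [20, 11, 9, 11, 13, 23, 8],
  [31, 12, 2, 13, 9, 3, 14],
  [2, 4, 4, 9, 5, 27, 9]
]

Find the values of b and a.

b = 7, a = 39

The complete columns each total 97.
Column 6 is missing 97 − 90 = 7 (since 2 + 6 + 24 + 5 + 23 + 3 + 27 = 90).
Column 2 is missing 97 − 58 = 39 (since 12 + 7 + 10 + 2 + 11 + 12 + 4 = 58).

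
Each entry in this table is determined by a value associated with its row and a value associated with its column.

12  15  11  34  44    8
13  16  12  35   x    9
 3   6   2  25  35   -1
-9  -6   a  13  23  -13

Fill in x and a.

The difference between any two rows is the same in every column — this is an addition table with the headers hidden.
Row 2 minus row 1 is 35 − 34 = 1, so its entry in column 5 is 44 + 1 = 45.
Row 4 minus row 1 is 13 − 34 = -21, so its entry in column 3 is 11 + (-21) = -10.

x = 45, a = -10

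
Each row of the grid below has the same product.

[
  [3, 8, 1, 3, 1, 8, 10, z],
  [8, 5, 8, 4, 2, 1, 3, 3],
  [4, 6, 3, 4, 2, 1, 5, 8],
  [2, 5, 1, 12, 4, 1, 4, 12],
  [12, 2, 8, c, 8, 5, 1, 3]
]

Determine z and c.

Rows 2 and 3 each multiply to 23040, so every row has product 23040.
Row 1: 3×8×1×3×1×8×10 = 5760, so the missing entry is 23040 ÷ 5760 = 4.
Row 5: 12×2×8×8×5×1×3 = 23040, so the missing entry is 23040 ÷ 23040 = 1.

z = 4, c = 1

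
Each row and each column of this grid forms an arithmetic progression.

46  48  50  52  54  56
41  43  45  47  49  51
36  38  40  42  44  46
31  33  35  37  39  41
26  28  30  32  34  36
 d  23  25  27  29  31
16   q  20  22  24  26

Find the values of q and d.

Along each row the entries change by 2 per step; down each column they change by -5.
Row 7: from 16 at column 1, stepping by 2 to column 2 gives 18.
Row 6: from 23 at column 2, stepping by 2 to column 1 gives 21.

q = 18, d = 21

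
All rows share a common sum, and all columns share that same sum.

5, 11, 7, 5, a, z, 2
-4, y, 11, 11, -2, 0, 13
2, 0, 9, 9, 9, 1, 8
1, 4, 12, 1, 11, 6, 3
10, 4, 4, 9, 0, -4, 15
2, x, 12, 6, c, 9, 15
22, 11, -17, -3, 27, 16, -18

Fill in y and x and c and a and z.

y = 9, x = -1, c = -5, a = -2, z = 10

Rows 3 and 4 both sum to 38, so that's the common total.
Row 2 has -4 + 11 + 11 − 2 + 0 + 13 = 29; the blank must be 38 − 29 = 9.
Column 2 has 11 + 9 + 0 + 4 + 4 + 11 = 39; the blank must be 38 − 39 = -1.
Row 6 has 2 − 1 + 12 + 6 + 9 + 15 = 43; the blank must be 38 − 43 = -5.
Column 5 has -2 + 9 + 11 + 0 − 5 + 27 = 40; the blank must be 38 − 40 = -2.
Row 1 has 5 + 11 + 7 + 5 − 2 + 2 = 28; the blank must be 38 − 28 = 10.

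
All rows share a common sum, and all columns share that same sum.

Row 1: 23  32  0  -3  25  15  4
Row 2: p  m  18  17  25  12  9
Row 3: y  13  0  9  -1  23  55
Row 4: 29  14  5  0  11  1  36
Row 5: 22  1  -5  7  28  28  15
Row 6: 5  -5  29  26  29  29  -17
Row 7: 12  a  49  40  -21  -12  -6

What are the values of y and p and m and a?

y = -3, p = 8, m = 7, a = 34

Rows 1 and 4 both sum to 96, so that's the common total.
Row 7 has 12 + 49 + 40 − 21 − 12 − 6 = 62; the blank must be 96 − 62 = 34.
Column 2 has 32 + 13 + 14 + 1 − 5 + 34 = 89; the blank must be 96 − 89 = 7.
Row 2 has 7 + 18 + 17 + 25 + 12 + 9 = 88; the blank must be 96 − 88 = 8.
Row 3 has 13 + 0 + 9 − 1 + 23 + 55 = 99; the blank must be 96 − 99 = -3.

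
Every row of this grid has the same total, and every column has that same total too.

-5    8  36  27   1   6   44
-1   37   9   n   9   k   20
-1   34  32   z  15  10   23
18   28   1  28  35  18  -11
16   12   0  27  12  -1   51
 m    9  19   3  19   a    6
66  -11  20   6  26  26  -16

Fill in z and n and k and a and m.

z = 4, n = 22, k = 21, a = 37, m = 24

Rows 1 and 4 both sum to 117, so that's the common total.
The known cells in row 3 total 113, leaving 117 − 113 = 4 for the blank.
The known cells in column 1 total 93, leaving 117 − 93 = 24 for the blank.
The known cells in row 6 total 80, leaving 117 − 80 = 37 for the blank.
The known cells in column 6 total 96, leaving 117 − 96 = 21 for the blank.
The known cells in row 2 total 95, leaving 117 − 95 = 22 for the blank.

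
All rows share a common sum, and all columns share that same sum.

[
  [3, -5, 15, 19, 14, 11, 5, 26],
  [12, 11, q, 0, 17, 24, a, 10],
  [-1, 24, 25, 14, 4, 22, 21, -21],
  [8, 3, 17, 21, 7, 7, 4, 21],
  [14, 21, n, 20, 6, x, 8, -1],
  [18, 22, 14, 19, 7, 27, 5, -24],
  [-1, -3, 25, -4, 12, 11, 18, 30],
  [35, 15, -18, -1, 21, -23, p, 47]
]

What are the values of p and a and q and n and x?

Rows 1 and 3 both sum to 88, so that's the common total.
Column 6 has 11 + 24 + 22 + 7 + 27 + 11 − 23 = 79; the blank must be 88 − 79 = 9.
Row 5 has 14 + 21 + 20 + 6 + 9 + 8 − 1 = 77; the blank must be 88 − 77 = 11.
Column 3 has 15 + 25 + 17 + 11 + 14 + 25 − 18 = 89; the blank must be 88 − 89 = -1.
Row 8 has 35 + 15 − 18 − 1 + 21 − 23 + 47 = 76; the blank must be 88 − 76 = 12.
Row 2 has 12 + 11 − 1 + 0 + 17 + 24 + 10 = 73; the blank must be 88 − 73 = 15.

p = 12, a = 15, q = -1, n = 11, x = 9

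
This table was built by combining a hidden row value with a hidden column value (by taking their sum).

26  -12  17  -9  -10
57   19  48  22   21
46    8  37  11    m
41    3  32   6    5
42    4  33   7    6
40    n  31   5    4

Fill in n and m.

n = 2, m = 10

The difference between any two rows is the same in every column — this is an addition table with the headers hidden.
Row 6 minus row 1 is 40 − 26 = 14, so its entry in column 2 is -12 + 14 = 2.
Row 3 minus row 1 is 46 − 26 = 20, so its entry in column 5 is -10 + 20 = 10.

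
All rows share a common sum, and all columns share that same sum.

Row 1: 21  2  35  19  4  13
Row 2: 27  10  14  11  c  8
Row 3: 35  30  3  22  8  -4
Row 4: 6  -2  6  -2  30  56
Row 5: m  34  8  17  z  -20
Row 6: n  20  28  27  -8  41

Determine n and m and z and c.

n = -14, m = 19, z = 36, c = 24

Rows 1 and 3 both sum to 94, so that's the common total.
The known cells in row 6 total 108, leaving 94 − 108 = -14 for the blank.
The known cells in column 1 total 75, leaving 94 − 75 = 19 for the blank.
The known cells in row 5 total 58, leaving 94 − 58 = 36 for the blank.
The known cells in row 2 total 70, leaving 94 − 70 = 24 for the blank.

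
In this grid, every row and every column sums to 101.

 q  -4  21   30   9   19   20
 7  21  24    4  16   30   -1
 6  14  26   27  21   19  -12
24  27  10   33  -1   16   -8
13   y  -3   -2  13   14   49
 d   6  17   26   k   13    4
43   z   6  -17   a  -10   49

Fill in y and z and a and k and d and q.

The known cells in row 1 total 95, leaving 101 − 95 = 6 for the blank.
The known cells in column 1 total 99, leaving 101 − 99 = 2 for the blank.
The known cells in row 6 total 68, leaving 101 − 68 = 33 for the blank.
The known cells in column 5 total 91, leaving 101 − 91 = 10 for the blank.
The known cells in row 7 total 81, leaving 101 − 81 = 20 for the blank.
The known cells in row 5 total 84, leaving 101 − 84 = 17 for the blank.

y = 17, z = 20, a = 10, k = 33, d = 2, q = 6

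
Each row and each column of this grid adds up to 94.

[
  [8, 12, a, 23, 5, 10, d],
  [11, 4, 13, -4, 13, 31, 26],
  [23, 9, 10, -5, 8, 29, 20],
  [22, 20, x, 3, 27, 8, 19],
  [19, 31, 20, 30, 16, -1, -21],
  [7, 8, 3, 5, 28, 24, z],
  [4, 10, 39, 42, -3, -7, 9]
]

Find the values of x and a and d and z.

x = -5, a = 14, d = 22, z = 19

Row 4: 22 + 20 + 3 + 27 + 8 + 19 = 99, so its missing entry is 94 − 99 = -5.
Row 6: 7 + 8 + 3 + 5 + 28 + 24 = 75, so its missing entry is 94 − 75 = 19.
Column 7: 26 + 20 + 19 − 21 + 19 + 9 = 72, so its missing entry is 94 − 72 = 22.
Row 1: 8 + 12 + 23 + 5 + 10 + 22 = 80, so its missing entry is 94 − 80 = 14.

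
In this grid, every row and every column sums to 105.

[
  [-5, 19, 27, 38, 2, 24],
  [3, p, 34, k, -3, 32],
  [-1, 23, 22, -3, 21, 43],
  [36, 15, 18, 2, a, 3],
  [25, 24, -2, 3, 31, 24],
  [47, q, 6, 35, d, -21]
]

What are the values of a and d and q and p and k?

a = 31, d = 23, q = 15, p = 9, k = 30

Row 4: 36 + 15 + 18 + 2 + 3 = 74, so its missing entry is 105 − 74 = 31.
Column 5: 2 − 3 + 21 + 31 + 31 = 82, so its missing entry is 105 − 82 = 23.
Row 6: 47 + 6 + 35 + 23 − 21 = 90, so its missing entry is 105 − 90 = 15.
Column 2: 19 + 23 + 15 + 24 + 15 = 96, so its missing entry is 105 − 96 = 9.
Row 2: 3 + 9 + 34 − 3 + 32 = 75, so its missing entry is 105 − 75 = 30.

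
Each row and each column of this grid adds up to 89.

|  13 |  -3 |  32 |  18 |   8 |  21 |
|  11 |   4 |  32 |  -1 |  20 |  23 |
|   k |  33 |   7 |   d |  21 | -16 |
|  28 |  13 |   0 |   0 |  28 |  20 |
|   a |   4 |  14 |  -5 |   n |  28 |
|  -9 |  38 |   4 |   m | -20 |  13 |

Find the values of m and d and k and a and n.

m = 63, d = 14, k = 30, a = 16, n = 32

Column 5: 8 + 20 + 21 + 28 − 20 = 57, so its missing entry is 89 − 57 = 32.
Row 5: 4 + 14 − 5 + 32 + 28 = 73, so its missing entry is 89 − 73 = 16.
Column 1: 13 + 11 + 28 + 16 − 9 = 59, so its missing entry is 89 − 59 = 30.
Row 3: 30 + 33 + 7 + 21 − 16 = 75, so its missing entry is 89 − 75 = 14.
Row 6: -9 + 38 + 4 − 20 + 13 = 26, so its missing entry is 89 − 26 = 63.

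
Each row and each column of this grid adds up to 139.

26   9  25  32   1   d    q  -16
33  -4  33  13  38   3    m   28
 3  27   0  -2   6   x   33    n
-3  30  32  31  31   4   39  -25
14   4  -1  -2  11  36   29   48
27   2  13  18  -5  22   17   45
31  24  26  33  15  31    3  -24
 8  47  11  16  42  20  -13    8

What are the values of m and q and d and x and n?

Column 8: -16 + 28 − 25 + 48 + 45 − 24 + 8 = 64, so its missing entry is 139 − 64 = 75.
Row 2: 33 − 4 + 33 + 13 + 38 + 3 + 28 = 144, so its missing entry is 139 − 144 = -5.
Column 7: -5 + 33 + 39 + 29 + 17 + 3 − 13 = 103, so its missing entry is 139 − 103 = 36.
Row 1: 26 + 9 + 25 + 32 + 1 + 36 − 16 = 113, so its missing entry is 139 − 113 = 26.
Row 3: 3 + 27 + 0 − 2 + 6 + 33 + 75 = 142, so its missing entry is 139 − 142 = -3.

m = -5, q = 36, d = 26, x = -3, n = 75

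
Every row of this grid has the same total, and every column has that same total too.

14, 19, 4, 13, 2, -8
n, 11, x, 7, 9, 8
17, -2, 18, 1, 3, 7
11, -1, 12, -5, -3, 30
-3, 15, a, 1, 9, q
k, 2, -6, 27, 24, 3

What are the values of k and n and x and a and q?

k = -6, n = 11, x = -2, a = 18, q = 4

Rows 1 and 3 both sum to 44, so that's the common total.
The known cells in column 6 total 40, leaving 44 − 40 = 4 for the blank.
The known cells in row 5 total 26, leaving 44 − 26 = 18 for the blank.
The known cells in column 3 total 46, leaving 44 − 46 = -2 for the blank.
The known cells in row 6 total 50, leaving 44 − 50 = -6 for the blank.
The known cells in row 2 total 33, leaving 44 − 33 = 11 for the blank.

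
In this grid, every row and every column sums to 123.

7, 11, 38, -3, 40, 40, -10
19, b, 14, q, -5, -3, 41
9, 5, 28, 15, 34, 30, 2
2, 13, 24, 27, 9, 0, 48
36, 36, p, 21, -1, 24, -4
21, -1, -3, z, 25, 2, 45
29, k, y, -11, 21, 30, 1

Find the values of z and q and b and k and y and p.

z = 34, q = 40, b = 17, k = 42, y = 11, p = 11

Row 5: 36 + 36 + 21 − 1 + 24 − 4 = 112, so its missing entry is 123 − 112 = 11.
Column 3: 38 + 14 + 28 + 24 + 11 − 3 = 112, so its missing entry is 123 − 112 = 11.
Row 7: 29 + 11 − 11 + 21 + 30 + 1 = 81, so its missing entry is 123 − 81 = 42.
Column 2: 11 + 5 + 13 + 36 − 1 + 42 = 106, so its missing entry is 123 − 106 = 17.
Row 6: 21 − 1 − 3 + 25 + 2 + 45 = 89, so its missing entry is 123 − 89 = 34.
Row 2: 19 + 17 + 14 − 5 − 3 + 41 = 83, so its missing entry is 123 − 83 = 40.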